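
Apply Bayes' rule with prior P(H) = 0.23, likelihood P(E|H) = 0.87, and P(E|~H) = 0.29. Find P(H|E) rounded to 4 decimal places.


Step 1: Compute marginal P(E) = P(E|H)P(H) + P(E|~H)P(~H)
= 0.87*0.23 + 0.29*0.77 = 0.4234
Step 2: P(H|E) = P(E|H)P(H)/P(E) = 0.2001/0.4234
= 0.4726

0.4726


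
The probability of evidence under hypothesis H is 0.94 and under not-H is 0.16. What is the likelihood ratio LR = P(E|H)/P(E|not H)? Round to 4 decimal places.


LR = 0.94 / 0.16
= 5.875

5.875


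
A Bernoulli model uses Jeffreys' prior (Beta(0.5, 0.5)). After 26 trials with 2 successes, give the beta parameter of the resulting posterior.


Posterior = Beta(prior_alpha + successes, prior_beta + failures)
= Beta(0.5 + 2, 0.5 + 24)
Posterior beta = 0.5 + (n - k) = 0.5 + 24 = 24.5

24.5


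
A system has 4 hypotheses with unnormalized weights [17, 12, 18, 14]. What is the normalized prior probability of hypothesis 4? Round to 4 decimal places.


The normalized prior is the weight divided by the total.
Total weight = 61
P(H4) = 14 / 61 = 0.2295

0.2295


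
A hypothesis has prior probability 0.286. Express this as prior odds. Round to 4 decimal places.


Odds = P(H) / P(not H) = 0.286 / 0.714
= 0.4006

0.4006


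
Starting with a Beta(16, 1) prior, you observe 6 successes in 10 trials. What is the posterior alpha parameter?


For a Beta-Binomial conjugate model:
Posterior alpha = prior alpha + number of successes
= 16 + 6 = 22

22


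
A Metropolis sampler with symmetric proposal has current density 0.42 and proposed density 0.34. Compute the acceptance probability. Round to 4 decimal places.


For symmetric proposals, acceptance = min(1, pi(x*)/pi(x))
= min(1, 0.34/0.42)
= min(1, 0.8095) = 0.8095

0.8095


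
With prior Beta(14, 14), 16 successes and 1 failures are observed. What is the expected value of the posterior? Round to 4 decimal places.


Posterior = Beta(30, 15)
E[theta] = alpha/(alpha+beta)
= 30/45 = 0.6667

0.6667


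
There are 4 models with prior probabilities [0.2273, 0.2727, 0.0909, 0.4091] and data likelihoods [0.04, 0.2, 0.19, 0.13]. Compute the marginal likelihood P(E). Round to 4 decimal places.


P(E) = sum over models of P(M_i) * P(E|M_i)
= 0.2273*0.04 + 0.2727*0.2 + 0.0909*0.19 + 0.4091*0.13
= 0.1341

0.1341


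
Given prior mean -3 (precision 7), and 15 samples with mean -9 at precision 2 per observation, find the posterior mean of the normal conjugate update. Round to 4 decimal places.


The posterior mean is a precision-weighted average of prior and data.
Post. prec. = 7 + 30 = 37
Post. mean = (-21 + -270)/37 = -291/37 = -7.8649

-7.8649


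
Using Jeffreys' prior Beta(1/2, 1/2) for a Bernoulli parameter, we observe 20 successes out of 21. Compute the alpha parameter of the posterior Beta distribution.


Conjugate update: Beta(0.5 + k, 0.5 + n - k).
k = 20, n - k = 1
Posterior alpha = 0.5 + k = 0.5 + 20 = 20.5

20.5


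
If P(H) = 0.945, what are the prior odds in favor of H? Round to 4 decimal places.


Prior odds = P(H) / (1 - P(H))
= 0.945 / 0.055
= 17.1818

17.1818


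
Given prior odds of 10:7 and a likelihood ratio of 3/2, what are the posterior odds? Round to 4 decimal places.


Posterior odds = prior odds * LR
Prior odds = 10/7 = 1.4286
LR = 3/2 = 1.5
Posterior odds = 1.4286 * 1.5 = 2.1429

2.1429


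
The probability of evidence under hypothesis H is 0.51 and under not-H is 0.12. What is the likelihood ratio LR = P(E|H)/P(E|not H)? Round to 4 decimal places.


LR = 0.51 / 0.12
= 4.25

4.25


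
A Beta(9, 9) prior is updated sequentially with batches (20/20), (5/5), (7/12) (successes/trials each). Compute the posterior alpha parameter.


Sequential conjugate updating is equivalent to a single batch update.
Total successes across all batches = 32
alpha_posterior = alpha_prior + total_successes = 9 + 32
= 41

41


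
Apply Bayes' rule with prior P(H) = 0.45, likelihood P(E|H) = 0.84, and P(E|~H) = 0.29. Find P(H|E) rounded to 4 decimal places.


Step 1: Compute marginal P(E) = P(E|H)P(H) + P(E|~H)P(~H)
= 0.84*0.45 + 0.29*0.55 = 0.5375
Step 2: P(H|E) = P(E|H)P(H)/P(E) = 0.378/0.5375
= 0.7033

0.7033


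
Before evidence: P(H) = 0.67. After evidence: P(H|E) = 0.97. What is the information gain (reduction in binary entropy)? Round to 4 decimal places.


Prior entropy = 0.9149
Posterior entropy = 0.1944
Information gain = 0.9149 - 0.1944 = 0.7205

0.7205


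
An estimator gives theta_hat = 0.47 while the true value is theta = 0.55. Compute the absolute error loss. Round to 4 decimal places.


The absolute error loss is |theta_hat - theta|
= |0.47 - 0.55|
= 0.08

0.08


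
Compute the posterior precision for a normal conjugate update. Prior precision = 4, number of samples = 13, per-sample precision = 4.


tau_post = tau_0 + n * tau
= 4 + 13 * 4 = 56

56


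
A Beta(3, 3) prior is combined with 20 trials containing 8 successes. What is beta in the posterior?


In conjugate updating:
beta_posterior = beta_prior + (n - k)
= 3 + (20 - 8)
= 3 + 12 = 15

15


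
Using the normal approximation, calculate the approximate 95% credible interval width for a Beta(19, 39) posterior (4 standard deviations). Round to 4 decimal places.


Var(Beta) = 19*39/(58^2 * 59) = 0.0037
SD = 0.0611
Width ~ 4*SD = 0.2444

0.2444


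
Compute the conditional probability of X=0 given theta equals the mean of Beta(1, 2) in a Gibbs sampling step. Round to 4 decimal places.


Mean of Beta(1, 2) = 0.3333
P(X=0 | theta=0.3333) = 0.6667

0.6667


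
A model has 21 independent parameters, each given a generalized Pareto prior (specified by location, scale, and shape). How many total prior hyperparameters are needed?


Each generalized Pareto prior needs 3 hyperparameters (location, scale, and shape).
Total = 3 * 21 = 63

63


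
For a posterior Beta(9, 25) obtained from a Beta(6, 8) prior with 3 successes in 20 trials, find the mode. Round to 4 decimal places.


Mode = (alpha - 1) / (alpha + beta - 2)
= 8 / 32
= 0.25

0.25


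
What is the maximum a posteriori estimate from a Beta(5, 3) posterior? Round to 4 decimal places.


The MAP estimate equals the mode of the distribution.
Mode of Beta(a,b) = (a-1)/(a+b-2)
= 4/6
= 0.6667

0.6667


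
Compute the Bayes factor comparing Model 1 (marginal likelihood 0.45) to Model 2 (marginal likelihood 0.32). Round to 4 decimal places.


BF12 = marginal likelihood of M1 / marginal likelihood of M2
= 0.45/0.32
= 1.4062

1.4062


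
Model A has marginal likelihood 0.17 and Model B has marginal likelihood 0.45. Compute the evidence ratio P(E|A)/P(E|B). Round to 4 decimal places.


Evidence ratio = P(E|A) / P(E|B)
= 0.17 / 0.45
= 0.3778

0.3778


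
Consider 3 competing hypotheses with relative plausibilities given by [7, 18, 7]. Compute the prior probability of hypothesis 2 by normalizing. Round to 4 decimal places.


Sum of weights = 7 + 18 + 7 = 32
Normalized prior for H2 = 18 / 32
= 0.5625

0.5625


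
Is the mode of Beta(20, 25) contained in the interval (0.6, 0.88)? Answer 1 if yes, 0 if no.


Mode = (a-1)/(a+b-2) = 19/43 = 0.4419
Interval: (0.6, 0.88)
Contains mode? 0

0


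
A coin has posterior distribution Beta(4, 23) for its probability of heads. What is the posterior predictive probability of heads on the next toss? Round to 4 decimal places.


Posterior predictive = E[theta] = alpha/(alpha+beta)
= 4/27
= 0.1481

0.1481


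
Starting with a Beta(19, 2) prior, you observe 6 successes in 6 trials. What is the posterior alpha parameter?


For a Beta-Binomial conjugate model:
Posterior alpha = prior alpha + number of successes
= 19 + 6 = 25

25


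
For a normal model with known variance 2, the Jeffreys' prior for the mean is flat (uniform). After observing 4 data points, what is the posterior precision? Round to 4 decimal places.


Jeffreys' prior for normal mean (known variance) is flat.
Prior precision = 0.
Posterior precision = prior_prec + n/sigma^2 = 0 + 4/2
= 2.0

2.0


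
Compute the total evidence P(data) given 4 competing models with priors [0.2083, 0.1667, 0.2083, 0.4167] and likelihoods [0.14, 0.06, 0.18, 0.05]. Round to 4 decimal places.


Marginal likelihood = sum P(model_i) * P(data|model_i)
Model 1: 0.2083 * 0.14 = 0.0292
Model 2: 0.1667 * 0.06 = 0.01
Model 3: 0.2083 * 0.18 = 0.0375
Model 4: 0.4167 * 0.05 = 0.0208
Total = 0.0975

0.0975


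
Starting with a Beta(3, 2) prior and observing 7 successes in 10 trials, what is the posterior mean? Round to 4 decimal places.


Posterior parameters: alpha = 3 + 7 = 10
beta = 2 + 3 = 5
Posterior mean = alpha / (alpha + beta) = 10 / 15
= 0.6667

0.6667


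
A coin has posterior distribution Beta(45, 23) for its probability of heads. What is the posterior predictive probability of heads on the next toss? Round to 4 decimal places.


Posterior predictive = E[theta] = alpha/(alpha+beta)
= 45/68
= 0.6618

0.6618


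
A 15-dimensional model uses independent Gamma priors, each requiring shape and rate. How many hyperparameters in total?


Per parameter: 2 (shape and rate).
Total = 15 * 2 = 30

30


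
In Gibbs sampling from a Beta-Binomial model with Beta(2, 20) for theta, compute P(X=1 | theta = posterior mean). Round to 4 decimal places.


Posterior mean = alpha/(alpha+beta) = 2/22 = 0.0909
P(X=1|theta=mean) = theta = 0.0909

0.0909


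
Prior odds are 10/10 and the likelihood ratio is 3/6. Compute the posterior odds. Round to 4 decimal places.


Posterior odds = prior odds * likelihood ratio
= (10/10) * (3/6)
= 30 / 60
= 0.5

0.5


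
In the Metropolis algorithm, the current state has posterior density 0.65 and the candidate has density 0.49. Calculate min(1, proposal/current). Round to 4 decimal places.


Ratio = 0.49/0.65 = 0.7538
Acceptance probability = min(1, 0.7538)
= 0.7538

0.7538


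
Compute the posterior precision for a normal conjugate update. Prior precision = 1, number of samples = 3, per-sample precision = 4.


tau_post = tau_0 + n * tau
= 1 + 3 * 4 = 13

13


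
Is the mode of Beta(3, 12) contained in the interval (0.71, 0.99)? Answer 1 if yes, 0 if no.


Mode = (a-1)/(a+b-2) = 2/13 = 0.1538
Interval: (0.71, 0.99)
Contains mode? 0

0


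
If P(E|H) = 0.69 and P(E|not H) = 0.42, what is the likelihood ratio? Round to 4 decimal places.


Likelihood ratio = P(E|H) / P(E|not H)
= 0.69 / 0.42
= 1.6429

1.6429


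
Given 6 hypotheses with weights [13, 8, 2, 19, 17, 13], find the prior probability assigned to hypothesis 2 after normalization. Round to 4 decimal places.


To normalize, divide each weight by the sum of all weights.
Sum = 72
Prior(H2) = 8/72 = 0.1111

0.1111


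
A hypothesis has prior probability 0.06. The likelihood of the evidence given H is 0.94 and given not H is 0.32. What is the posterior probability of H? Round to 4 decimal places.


Using Bayes' theorem:
P(E) = 0.06 * 0.94 + 0.94 * 0.32
P(E) = 0.3572
P(H|E) = (0.06 * 0.94) / 0.3572 = 0.1579

0.1579


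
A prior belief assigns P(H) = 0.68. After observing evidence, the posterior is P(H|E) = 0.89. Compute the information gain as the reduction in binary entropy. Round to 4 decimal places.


H(prior) = -0.68*log2(0.68) - 0.32*log2(0.32)
= 0.9044
H(post) = -0.89*log2(0.89) - 0.11*log2(0.11)
= 0.4999
IG = 0.9044 - 0.4999 = 0.4045

0.4045


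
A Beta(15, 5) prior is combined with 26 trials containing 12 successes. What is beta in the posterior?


In conjugate updating:
beta_posterior = beta_prior + (n - k)
= 5 + (26 - 12)
= 5 + 14 = 19

19


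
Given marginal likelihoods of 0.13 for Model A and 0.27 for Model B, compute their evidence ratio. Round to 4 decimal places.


Ratio = ML(A) / ML(B) = 0.13/0.27
= 0.4815

0.4815


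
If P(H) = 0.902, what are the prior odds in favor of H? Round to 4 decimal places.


Prior odds = P(H) / (1 - P(H))
= 0.902 / 0.098
= 9.2041

9.2041


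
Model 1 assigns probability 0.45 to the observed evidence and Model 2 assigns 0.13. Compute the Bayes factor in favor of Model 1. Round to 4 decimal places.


BF = P(data|M1) / P(data|M2)
= 0.45 / 0.13 = 3.4615

3.4615


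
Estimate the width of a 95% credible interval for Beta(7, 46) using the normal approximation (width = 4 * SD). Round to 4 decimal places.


For Beta(a,b): Var = ab/((a+b)^2(a+b+1))
Var = 0.0021, SD = 0.0461
Approximate 95% CI width = 4 * 0.0461 = 0.1843

0.1843


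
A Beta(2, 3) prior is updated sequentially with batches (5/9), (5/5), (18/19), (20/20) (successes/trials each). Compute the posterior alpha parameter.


Sequential conjugate updating is equivalent to a single batch update.
Total successes across all batches = 48
alpha_posterior = alpha_prior + total_successes = 2 + 48
= 50

50


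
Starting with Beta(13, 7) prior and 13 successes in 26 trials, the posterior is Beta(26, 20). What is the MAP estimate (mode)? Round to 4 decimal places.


The mode of Beta(a, b) when a > 1 and b > 1 is (a-1)/(a+b-2)
= (26 - 1) / (26 + 20 - 2)
= 25 / 44
= 0.5682

0.5682


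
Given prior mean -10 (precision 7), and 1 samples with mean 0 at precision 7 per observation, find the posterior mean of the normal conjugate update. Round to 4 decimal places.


The posterior mean is a precision-weighted average of prior and data.
Post. prec. = 7 + 7 = 14
Post. mean = (-70 + 0)/14 = -70/14 = -5.0

-5.0


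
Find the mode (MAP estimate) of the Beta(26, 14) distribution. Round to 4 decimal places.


For Beta(a,b) with a,b > 1:
Mode = (a-1)/(a+b-2) = (26-1)/(40-2)
= 25/38 = 0.6579

0.6579


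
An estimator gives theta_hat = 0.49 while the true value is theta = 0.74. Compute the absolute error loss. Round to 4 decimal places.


The absolute error loss is |theta_hat - theta|
= |0.49 - 0.74|
= 0.25

0.25


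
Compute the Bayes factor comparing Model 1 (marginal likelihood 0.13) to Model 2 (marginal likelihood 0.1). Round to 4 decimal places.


BF12 = marginal likelihood of M1 / marginal likelihood of M2
= 0.13/0.1
= 1.3

1.3


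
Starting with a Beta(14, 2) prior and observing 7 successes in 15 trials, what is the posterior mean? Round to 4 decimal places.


Posterior parameters: alpha = 14 + 7 = 21
beta = 2 + 8 = 10
Posterior mean = alpha / (alpha + beta) = 21 / 31
= 0.6774

0.6774


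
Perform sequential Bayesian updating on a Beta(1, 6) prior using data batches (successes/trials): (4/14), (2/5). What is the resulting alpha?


Accumulate successes: 6
Posterior alpha = prior alpha + sum of successes
= 1 + 6 = 7

7


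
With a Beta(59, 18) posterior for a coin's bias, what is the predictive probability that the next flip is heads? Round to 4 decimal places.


The predictive probability equals the posterior mean.
P(next = heads) = alpha / (alpha + beta)
= 59 / 77 = 0.7662

0.7662


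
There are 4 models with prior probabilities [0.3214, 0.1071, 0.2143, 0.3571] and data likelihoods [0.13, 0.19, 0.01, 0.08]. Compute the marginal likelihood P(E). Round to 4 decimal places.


P(E) = sum over models of P(M_i) * P(E|M_i)
= 0.3214*0.13 + 0.1071*0.19 + 0.2143*0.01 + 0.3571*0.08
= 0.0928

0.0928


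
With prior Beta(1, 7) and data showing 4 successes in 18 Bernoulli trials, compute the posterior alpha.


Conjugate update: alpha_posterior = alpha_prior + k
= 1 + 4 = 5

5


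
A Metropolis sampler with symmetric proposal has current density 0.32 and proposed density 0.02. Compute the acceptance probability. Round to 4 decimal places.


For symmetric proposals, acceptance = min(1, pi(x*)/pi(x))
= min(1, 0.02/0.32)
= min(1, 0.0625) = 0.0625

0.0625


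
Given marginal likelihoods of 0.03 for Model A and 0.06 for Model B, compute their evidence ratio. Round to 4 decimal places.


Ratio = ML(A) / ML(B) = 0.03/0.06
= 0.5

0.5


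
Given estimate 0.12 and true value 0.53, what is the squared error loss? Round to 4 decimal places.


Squared error = (estimate - true)^2
Difference = -0.41
Loss = -0.41^2 = 0.1681

0.1681


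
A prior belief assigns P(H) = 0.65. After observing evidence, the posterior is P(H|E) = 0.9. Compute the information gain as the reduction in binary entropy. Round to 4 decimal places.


H(prior) = -0.65*log2(0.65) - 0.35*log2(0.35)
= 0.9341
H(post) = -0.9*log2(0.9) - 0.1*log2(0.1)
= 0.469
IG = 0.9341 - 0.469 = 0.4651

0.4651


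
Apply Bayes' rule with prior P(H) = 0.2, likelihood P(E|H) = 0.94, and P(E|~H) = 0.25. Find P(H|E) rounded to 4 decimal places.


Step 1: Compute marginal P(E) = P(E|H)P(H) + P(E|~H)P(~H)
= 0.94*0.2 + 0.25*0.8 = 0.388
Step 2: P(H|E) = P(E|H)P(H)/P(E) = 0.188/0.388
= 0.4845

0.4845


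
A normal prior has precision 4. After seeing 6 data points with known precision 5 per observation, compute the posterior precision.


In the conjugate normal model, precisions add:
tau_posterior = tau_prior + n * tau_data
= 4 + 6*5 = 34

34


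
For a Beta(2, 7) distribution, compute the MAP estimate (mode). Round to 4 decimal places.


MAP = mode = (a-1)/(a+b-2)
= (2-1)/(2+7-2)
= 1/7 = 0.1429

0.1429


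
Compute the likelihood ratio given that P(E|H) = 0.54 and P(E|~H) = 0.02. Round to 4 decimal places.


LR = P(E|H) / P(E|~H)
= 0.54 / 0.02 = 27.0

27.0


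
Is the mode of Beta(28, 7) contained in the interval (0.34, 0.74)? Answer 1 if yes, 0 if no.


Mode = (a-1)/(a+b-2) = 27/33 = 0.8182
Interval: (0.34, 0.74)
Contains mode? 0

0


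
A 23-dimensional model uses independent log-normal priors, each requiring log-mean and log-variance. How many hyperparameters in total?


Per parameter: 2 (log-mean and log-variance).
Total = 23 * 2 = 46

46


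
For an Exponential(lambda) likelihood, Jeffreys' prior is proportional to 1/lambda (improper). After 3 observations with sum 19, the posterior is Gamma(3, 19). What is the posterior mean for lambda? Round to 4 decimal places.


Posterior = Gamma(n, sum_x) = Gamma(3, 19)
Posterior mean = shape/rate = 3/19
= 0.1579

0.1579


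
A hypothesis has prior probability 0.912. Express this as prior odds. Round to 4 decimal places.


Odds = P(H) / P(not H) = 0.912 / 0.088
= 10.3636

10.3636


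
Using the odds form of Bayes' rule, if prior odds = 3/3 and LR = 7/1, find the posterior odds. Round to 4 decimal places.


Bayes' rule in odds form: posterior odds = prior odds * LR
= (3 * 7) / (3 * 1)
= 21/3 = 7.0

7.0


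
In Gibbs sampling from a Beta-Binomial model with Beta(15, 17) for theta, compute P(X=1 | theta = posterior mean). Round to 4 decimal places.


Posterior mean = alpha/(alpha+beta) = 15/32 = 0.4688
P(X=1|theta=mean) = theta = 0.4688

0.4688


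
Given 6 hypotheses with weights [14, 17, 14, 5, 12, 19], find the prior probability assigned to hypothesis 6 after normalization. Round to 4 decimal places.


To normalize, divide each weight by the sum of all weights.
Sum = 81
Prior(H6) = 19/81 = 0.2346

0.2346


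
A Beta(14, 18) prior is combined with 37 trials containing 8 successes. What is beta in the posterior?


In conjugate updating:
beta_posterior = beta_prior + (n - k)
= 18 + (37 - 8)
= 18 + 29 = 47

47


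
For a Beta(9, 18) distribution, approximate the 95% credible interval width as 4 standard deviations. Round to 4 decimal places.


Variance of Beta(a,b) = ab / ((a+b)^2 * (a+b+1))
= 9*18 / ((27)^2 * 28)
= 0.0079
SD = sqrt(0.0079) = 0.0891
Width = 4 * SD = 0.3563

0.3563


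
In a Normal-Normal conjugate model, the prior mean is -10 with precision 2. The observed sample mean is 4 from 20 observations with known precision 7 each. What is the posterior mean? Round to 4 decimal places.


Posterior precision = tau0 + n*tau = 2 + 20*7 = 142
Posterior mean = (tau0*mu0 + n*tau*xbar) / posterior_precision
= (2*-10 + 20*7*4) / 142
= 540 / 142 = 3.8028

3.8028


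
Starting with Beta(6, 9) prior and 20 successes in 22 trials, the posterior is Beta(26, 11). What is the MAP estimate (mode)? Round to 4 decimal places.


The mode of Beta(a, b) when a > 1 and b > 1 is (a-1)/(a+b-2)
= (26 - 1) / (26 + 11 - 2)
= 25 / 35
= 0.7143

0.7143


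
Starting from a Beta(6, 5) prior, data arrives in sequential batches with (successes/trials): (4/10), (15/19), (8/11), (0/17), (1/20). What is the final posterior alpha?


In sequential Bayesian updating, we sum all successes.
Total successes = 28
Final alpha = 6 + 28 = 34

34


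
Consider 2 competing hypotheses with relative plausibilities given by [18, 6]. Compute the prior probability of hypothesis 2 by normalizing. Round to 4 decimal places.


Sum of weights = 18 + 6 = 24
Normalized prior for H2 = 6 / 24
= 0.25

0.25


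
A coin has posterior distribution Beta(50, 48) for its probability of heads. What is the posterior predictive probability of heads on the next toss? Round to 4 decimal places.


Posterior predictive = E[theta] = alpha/(alpha+beta)
= 50/98
= 0.5102

0.5102


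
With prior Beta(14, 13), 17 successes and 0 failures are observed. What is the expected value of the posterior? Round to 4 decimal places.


Posterior = Beta(31, 13)
E[theta] = alpha/(alpha+beta)
= 31/44 = 0.7045

0.7045


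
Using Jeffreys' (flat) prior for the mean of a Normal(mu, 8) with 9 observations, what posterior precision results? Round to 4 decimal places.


Flat prior means prior precision is 0.
Posterior precision = n / sigma^2 = 9/8 = 1.125

1.125


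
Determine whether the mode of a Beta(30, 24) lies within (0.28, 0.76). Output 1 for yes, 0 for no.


First find the mode: (a-1)/(a+b-2) = 0.5577
Is 0.5577 in (0.28, 0.76)? 1

1


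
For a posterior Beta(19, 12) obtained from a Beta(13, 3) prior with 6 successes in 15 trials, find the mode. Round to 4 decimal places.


Mode = (alpha - 1) / (alpha + beta - 2)
= 18 / 29
= 0.6207

0.6207


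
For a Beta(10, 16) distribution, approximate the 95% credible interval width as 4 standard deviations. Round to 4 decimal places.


Variance of Beta(a,b) = ab / ((a+b)^2 * (a+b+1))
= 10*16 / ((26)^2 * 27)
= 0.0088
SD = sqrt(0.0088) = 0.0936
Width = 4 * SD = 0.3745

0.3745


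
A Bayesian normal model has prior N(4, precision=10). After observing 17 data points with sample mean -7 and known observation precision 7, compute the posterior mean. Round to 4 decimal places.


Posterior mean = (prior_precision * prior_mean + n * data_precision * data_mean) / (prior_precision + n * data_precision)
Numerator = 10*4 + 17*7*-7 = -793
Denominator = 10 + 17*7 = 129
Posterior mean = -6.1473

-6.1473


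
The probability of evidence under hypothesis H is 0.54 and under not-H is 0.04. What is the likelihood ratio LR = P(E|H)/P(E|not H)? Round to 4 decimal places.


LR = 0.54 / 0.04
= 13.5

13.5


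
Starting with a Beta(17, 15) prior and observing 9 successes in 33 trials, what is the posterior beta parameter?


Posterior beta = prior beta + failures
Failures = 33 - 9 = 24
beta_post = 15 + 24 = 39

39


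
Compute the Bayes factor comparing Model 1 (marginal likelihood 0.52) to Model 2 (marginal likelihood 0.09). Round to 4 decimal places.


BF12 = marginal likelihood of M1 / marginal likelihood of M2
= 0.52/0.09
= 5.7778

5.7778


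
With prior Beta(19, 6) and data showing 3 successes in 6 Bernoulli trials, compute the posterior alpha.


Conjugate update: alpha_posterior = alpha_prior + k
= 19 + 3 = 22

22


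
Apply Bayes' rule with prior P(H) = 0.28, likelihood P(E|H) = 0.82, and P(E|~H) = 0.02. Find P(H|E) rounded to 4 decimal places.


Step 1: Compute marginal P(E) = P(E|H)P(H) + P(E|~H)P(~H)
= 0.82*0.28 + 0.02*0.72 = 0.244
Step 2: P(H|E) = P(E|H)P(H)/P(E) = 0.2296/0.244
= 0.941

0.941


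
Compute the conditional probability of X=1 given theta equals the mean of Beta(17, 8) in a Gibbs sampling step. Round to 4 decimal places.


Mean of Beta(17, 8) = 0.68
P(X=1 | theta=0.68) = 0.68

0.68


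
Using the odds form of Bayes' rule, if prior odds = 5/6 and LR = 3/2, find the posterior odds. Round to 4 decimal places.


Bayes' rule in odds form: posterior odds = prior odds * LR
= (5 * 3) / (6 * 2)
= 15/12 = 1.25

1.25


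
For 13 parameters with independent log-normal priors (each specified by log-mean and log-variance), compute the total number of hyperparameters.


A log-normal prior has 2 hyperparameters per parameter.
Total = 13 * 2 = 26

26


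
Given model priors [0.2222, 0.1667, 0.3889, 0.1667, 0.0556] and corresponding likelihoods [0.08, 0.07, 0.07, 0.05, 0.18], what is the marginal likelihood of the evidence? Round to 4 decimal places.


P(E) = sum_i P(M_i) P(E|M_i)
= 0.0178 + 0.0117 + 0.0272 + 0.0083 + 0.01
= 0.075

0.075


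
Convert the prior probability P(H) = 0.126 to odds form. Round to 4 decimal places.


P(not H) = 1 - 0.126 = 0.874
Odds = 0.126 / 0.874 = 0.1442

0.1442


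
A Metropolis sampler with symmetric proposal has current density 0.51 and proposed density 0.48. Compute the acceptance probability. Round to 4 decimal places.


For symmetric proposals, acceptance = min(1, pi(x*)/pi(x))
= min(1, 0.48/0.51)
= min(1, 0.9412) = 0.9412

0.9412


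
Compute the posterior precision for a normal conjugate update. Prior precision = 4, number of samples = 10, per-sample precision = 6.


tau_post = tau_0 + n * tau
= 4 + 10 * 6 = 64

64


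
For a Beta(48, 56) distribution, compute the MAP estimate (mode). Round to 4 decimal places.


MAP = mode = (a-1)/(a+b-2)
= (48-1)/(48+56-2)
= 47/102 = 0.4608

0.4608


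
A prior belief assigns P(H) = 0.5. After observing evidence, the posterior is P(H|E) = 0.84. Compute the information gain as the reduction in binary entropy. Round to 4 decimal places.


H(prior) = -0.5*log2(0.5) - 0.5*log2(0.5)
= 1.0
H(post) = -0.84*log2(0.84) - 0.16*log2(0.16)
= 0.6343
IG = 1.0 - 0.6343 = 0.3657

0.3657


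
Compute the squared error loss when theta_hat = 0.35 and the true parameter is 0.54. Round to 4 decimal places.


L = (theta_hat - theta_true)^2
= (0.35 - 0.54)^2
= -0.19^2 = 0.0361

0.0361


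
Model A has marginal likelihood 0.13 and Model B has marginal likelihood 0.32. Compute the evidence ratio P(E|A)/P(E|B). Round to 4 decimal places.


Evidence ratio = P(E|A) / P(E|B)
= 0.13 / 0.32
= 0.4062

0.4062


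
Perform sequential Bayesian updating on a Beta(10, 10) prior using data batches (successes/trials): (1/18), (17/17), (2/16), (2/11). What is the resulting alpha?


Accumulate successes: 22
Posterior alpha = prior alpha + sum of successes
= 10 + 22 = 32

32


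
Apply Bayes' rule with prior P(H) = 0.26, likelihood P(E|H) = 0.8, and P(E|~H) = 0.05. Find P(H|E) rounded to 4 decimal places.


Step 1: Compute marginal P(E) = P(E|H)P(H) + P(E|~H)P(~H)
= 0.8*0.26 + 0.05*0.74 = 0.245
Step 2: P(H|E) = P(E|H)P(H)/P(E) = 0.208/0.245
= 0.849

0.849


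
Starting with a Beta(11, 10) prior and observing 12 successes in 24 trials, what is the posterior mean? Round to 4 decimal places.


Posterior parameters: alpha = 11 + 12 = 23
beta = 10 + 12 = 22
Posterior mean = alpha / (alpha + beta) = 23 / 45
= 0.5111

0.5111


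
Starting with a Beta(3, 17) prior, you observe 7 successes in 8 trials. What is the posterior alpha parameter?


For a Beta-Binomial conjugate model:
Posterior alpha = prior alpha + number of successes
= 3 + 7 = 10

10


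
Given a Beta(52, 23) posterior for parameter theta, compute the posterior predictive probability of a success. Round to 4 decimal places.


For a Beta-Bernoulli model, the predictive probability is the mean:
P(success) = 52/(52+23) = 52/75 = 0.6933

0.6933


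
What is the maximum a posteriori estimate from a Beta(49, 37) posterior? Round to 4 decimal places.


The MAP estimate equals the mode of the distribution.
Mode of Beta(a,b) = (a-1)/(a+b-2)
= 48/84
= 0.5714

0.5714


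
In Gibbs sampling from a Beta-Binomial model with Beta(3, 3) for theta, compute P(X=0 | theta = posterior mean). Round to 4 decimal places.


Posterior mean = alpha/(alpha+beta) = 3/6 = 0.5
P(X=0|theta=mean) = 1 - theta = 0.5

0.5


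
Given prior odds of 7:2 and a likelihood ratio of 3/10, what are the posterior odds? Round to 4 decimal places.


Posterior odds = prior odds * LR
Prior odds = 7/2 = 3.5
LR = 3/10 = 0.3
Posterior odds = 3.5 * 0.3 = 1.05

1.05


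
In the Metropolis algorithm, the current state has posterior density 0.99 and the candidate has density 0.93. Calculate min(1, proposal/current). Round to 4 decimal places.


Ratio = 0.93/0.99 = 0.9394
Acceptance probability = min(1, 0.9394)
= 0.9394

0.9394


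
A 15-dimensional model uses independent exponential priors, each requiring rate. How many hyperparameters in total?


Per parameter: 1 (rate).
Total = 15 * 1 = 15

15


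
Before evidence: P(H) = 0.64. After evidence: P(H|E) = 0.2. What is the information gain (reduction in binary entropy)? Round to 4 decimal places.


Prior entropy = 0.9427
Posterior entropy = 0.7219
Information gain = 0.9427 - 0.7219 = 0.2208

0.2208


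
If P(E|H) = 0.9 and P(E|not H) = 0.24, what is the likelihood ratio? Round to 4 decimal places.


Likelihood ratio = P(E|H) / P(E|not H)
= 0.9 / 0.24
= 3.75

3.75


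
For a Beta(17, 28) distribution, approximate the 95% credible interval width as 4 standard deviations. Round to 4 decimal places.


Variance of Beta(a,b) = ab / ((a+b)^2 * (a+b+1))
= 17*28 / ((45)^2 * 46)
= 0.0051
SD = sqrt(0.0051) = 0.0715
Width = 4 * SD = 0.2859

0.2859


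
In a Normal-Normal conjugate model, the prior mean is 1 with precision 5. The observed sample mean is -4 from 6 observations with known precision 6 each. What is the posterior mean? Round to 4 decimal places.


Posterior precision = tau0 + n*tau = 5 + 6*6 = 41
Posterior mean = (tau0*mu0 + n*tau*xbar) / posterior_precision
= (5*1 + 6*6*-4) / 41
= -139 / 41 = -3.3902

-3.3902


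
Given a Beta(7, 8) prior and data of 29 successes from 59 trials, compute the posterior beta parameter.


Number of failures = 59 - 29 = 30
Posterior beta = 8 + 30 = 38

38


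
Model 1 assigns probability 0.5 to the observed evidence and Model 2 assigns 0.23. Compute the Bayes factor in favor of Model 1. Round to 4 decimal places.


BF = P(data|M1) / P(data|M2)
= 0.5 / 0.23 = 2.1739

2.1739


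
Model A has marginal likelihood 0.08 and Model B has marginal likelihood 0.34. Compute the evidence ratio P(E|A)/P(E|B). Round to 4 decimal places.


Evidence ratio = P(E|A) / P(E|B)
= 0.08 / 0.34
= 0.2353

0.2353


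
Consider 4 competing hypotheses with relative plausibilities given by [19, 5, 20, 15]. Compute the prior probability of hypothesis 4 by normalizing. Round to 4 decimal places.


Sum of weights = 19 + 5 + 20 + 15 = 59
Normalized prior for H4 = 15 / 59
= 0.2542

0.2542


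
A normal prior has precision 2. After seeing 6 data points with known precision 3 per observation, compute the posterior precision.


In the conjugate normal model, precisions add:
tau_posterior = tau_prior + n * tau_data
= 2 + 6*3 = 20

20


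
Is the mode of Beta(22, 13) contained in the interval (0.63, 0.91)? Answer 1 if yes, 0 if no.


Mode = (a-1)/(a+b-2) = 21/33 = 0.6364
Interval: (0.63, 0.91)
Contains mode? 1

1


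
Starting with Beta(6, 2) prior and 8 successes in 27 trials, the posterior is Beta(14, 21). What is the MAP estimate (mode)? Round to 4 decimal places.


The mode of Beta(a, b) when a > 1 and b > 1 is (a-1)/(a+b-2)
= (14 - 1) / (14 + 21 - 2)
= 13 / 33
= 0.3939

0.3939


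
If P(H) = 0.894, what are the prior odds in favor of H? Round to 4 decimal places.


Prior odds = P(H) / (1 - P(H))
= 0.894 / 0.106
= 8.434

8.434


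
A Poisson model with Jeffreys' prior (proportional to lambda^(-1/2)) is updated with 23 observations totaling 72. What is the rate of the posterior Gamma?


Posterior = Gamma(0.5 + S, n)
= Gamma(0.5 + 72, 23)
Posterior rate = 0 + n = 23

23.0


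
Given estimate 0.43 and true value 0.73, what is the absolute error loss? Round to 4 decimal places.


Absolute error = |estimate - true|
= |-0.3| = 0.3

0.3


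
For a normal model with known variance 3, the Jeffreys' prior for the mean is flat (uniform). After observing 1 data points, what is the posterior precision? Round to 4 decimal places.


Jeffreys' prior for normal mean (known variance) is flat.
Prior precision = 0.
Posterior precision = prior_prec + n/sigma^2 = 0 + 1/3
= 0.3333

0.3333


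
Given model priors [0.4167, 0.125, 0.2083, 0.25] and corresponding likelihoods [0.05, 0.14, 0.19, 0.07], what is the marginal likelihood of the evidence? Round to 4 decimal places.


P(E) = sum_i P(M_i) P(E|M_i)
= 0.0208 + 0.0175 + 0.0396 + 0.0175
= 0.0954

0.0954


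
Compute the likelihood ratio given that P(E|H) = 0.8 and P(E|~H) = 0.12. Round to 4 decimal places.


LR = P(E|H) / P(E|~H)
= 0.8 / 0.12 = 6.6667

6.6667


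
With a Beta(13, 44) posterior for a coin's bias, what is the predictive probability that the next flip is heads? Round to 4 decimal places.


The predictive probability equals the posterior mean.
P(next = heads) = alpha / (alpha + beta)
= 13 / 57 = 0.2281

0.2281


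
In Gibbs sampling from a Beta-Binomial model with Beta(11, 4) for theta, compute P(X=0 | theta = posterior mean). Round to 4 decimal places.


Posterior mean = alpha/(alpha+beta) = 11/15 = 0.7333
P(X=0|theta=mean) = 1 - theta = 0.2667

0.2667


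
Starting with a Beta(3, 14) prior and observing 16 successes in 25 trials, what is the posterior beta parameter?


Posterior beta = prior beta + failures
Failures = 25 - 16 = 9
beta_post = 14 + 9 = 23

23


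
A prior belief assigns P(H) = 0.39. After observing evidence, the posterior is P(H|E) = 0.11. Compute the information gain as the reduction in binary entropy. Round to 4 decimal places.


H(prior) = -0.39*log2(0.39) - 0.61*log2(0.61)
= 0.9648
H(post) = -0.11*log2(0.11) - 0.89*log2(0.89)
= 0.4999
IG = 0.9648 - 0.4999 = 0.4649

0.4649


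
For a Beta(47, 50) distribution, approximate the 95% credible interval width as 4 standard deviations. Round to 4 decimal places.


Variance of Beta(a,b) = ab / ((a+b)^2 * (a+b+1))
= 47*50 / ((97)^2 * 98)
= 0.0025
SD = sqrt(0.0025) = 0.0505
Width = 4 * SD = 0.2019

0.2019


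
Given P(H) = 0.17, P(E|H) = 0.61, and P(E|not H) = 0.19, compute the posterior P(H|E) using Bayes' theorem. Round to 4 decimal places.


By Bayes' theorem: P(H|E) = P(E|H)*P(H) / P(E)
P(E) = P(E|H)*P(H) + P(E|not H)*P(not H)
P(E) = 0.61*0.17 + 0.19*0.83 = 0.2614
P(H|E) = 0.61*0.17 / 0.2614 = 0.3967

0.3967


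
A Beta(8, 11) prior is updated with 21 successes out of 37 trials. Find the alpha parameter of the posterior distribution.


In the Beta-Binomial conjugate update:
alpha_post = alpha_prior + successes
= 8 + 21
= 29

29


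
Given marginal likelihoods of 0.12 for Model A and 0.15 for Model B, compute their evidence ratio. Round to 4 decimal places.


Ratio = ML(A) / ML(B) = 0.12/0.15
= 0.8

0.8


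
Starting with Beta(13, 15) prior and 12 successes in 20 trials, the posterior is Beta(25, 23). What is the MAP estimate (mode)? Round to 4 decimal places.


The mode of Beta(a, b) when a > 1 and b > 1 is (a-1)/(a+b-2)
= (25 - 1) / (25 + 23 - 2)
= 24 / 46
= 0.5217

0.5217


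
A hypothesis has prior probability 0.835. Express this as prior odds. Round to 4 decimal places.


Odds = P(H) / P(not H) = 0.835 / 0.165
= 5.0606

5.0606


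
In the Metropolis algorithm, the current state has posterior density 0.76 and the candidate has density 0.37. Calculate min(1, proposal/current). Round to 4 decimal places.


Ratio = 0.37/0.76 = 0.4868
Acceptance probability = min(1, 0.4868)
= 0.4868

0.4868


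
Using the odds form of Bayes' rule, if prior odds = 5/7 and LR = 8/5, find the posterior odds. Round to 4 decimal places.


Bayes' rule in odds form: posterior odds = prior odds * LR
= (5 * 8) / (7 * 5)
= 40/35 = 1.1429

1.1429


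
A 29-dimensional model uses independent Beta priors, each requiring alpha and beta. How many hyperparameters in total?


Per parameter: 2 (alpha and beta).
Total = 29 * 2 = 58

58


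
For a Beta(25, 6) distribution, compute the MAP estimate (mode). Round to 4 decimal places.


MAP = mode = (a-1)/(a+b-2)
= (25-1)/(25+6-2)
= 24/29 = 0.8276

0.8276


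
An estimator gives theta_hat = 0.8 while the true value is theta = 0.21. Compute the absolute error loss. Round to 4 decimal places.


The absolute error loss is |theta_hat - theta|
= |0.8 - 0.21|
= 0.59

0.59


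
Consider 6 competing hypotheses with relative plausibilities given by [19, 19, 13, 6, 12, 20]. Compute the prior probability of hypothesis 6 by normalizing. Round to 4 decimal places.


Sum of weights = 19 + 19 + 13 + 6 + 12 + 20 = 89
Normalized prior for H6 = 20 / 89
= 0.2247

0.2247


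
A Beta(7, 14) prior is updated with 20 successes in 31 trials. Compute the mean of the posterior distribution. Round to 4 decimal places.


After update: Beta(27, 25)
Mean = 27 / (27 + 25) = 27 / 52
= 0.5192

0.5192


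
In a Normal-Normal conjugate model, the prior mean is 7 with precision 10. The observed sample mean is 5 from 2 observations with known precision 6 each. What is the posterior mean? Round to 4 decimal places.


Posterior precision = tau0 + n*tau = 10 + 2*6 = 22
Posterior mean = (tau0*mu0 + n*tau*xbar) / posterior_precision
= (10*7 + 2*6*5) / 22
= 130 / 22 = 5.9091

5.9091


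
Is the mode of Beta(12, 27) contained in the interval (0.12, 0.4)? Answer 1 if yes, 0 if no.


Mode = (a-1)/(a+b-2) = 11/37 = 0.2973
Interval: (0.12, 0.4)
Contains mode? 1

1


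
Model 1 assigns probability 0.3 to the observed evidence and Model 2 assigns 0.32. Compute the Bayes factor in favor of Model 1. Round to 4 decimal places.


BF = P(data|M1) / P(data|M2)
= 0.3 / 0.32 = 0.9375

0.9375


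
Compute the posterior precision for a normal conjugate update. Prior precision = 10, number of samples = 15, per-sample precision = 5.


tau_post = tau_0 + n * tau
= 10 + 15 * 5 = 85

85


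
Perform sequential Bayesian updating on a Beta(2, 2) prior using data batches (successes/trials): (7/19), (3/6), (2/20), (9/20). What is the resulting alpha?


Accumulate successes: 21
Posterior alpha = prior alpha + sum of successes
= 2 + 21 = 23

23


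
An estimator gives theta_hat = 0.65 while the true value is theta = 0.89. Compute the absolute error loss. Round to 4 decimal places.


The absolute error loss is |theta_hat - theta|
= |0.65 - 0.89|
= 0.24

0.24


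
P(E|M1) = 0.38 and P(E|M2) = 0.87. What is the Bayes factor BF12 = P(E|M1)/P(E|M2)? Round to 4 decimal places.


Bayes factor BF12 = P(E|M1) / P(E|M2)
= 0.38 / 0.87
= 0.4368

0.4368


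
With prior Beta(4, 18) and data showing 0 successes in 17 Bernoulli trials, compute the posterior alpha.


Conjugate update: alpha_posterior = alpha_prior + k
= 4 + 0 = 4

4


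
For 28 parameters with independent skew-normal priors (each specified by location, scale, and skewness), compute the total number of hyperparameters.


A skew-normal prior has 3 hyperparameters per parameter.
Total = 28 * 3 = 84

84


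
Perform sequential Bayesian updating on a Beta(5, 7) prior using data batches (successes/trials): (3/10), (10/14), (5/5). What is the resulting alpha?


Accumulate successes: 18
Posterior alpha = prior alpha + sum of successes
= 5 + 18 = 23

23


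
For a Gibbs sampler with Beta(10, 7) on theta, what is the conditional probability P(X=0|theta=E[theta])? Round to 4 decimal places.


E[theta] = 10/(10+7) = 0.5882
P(X=0|theta) = 1 - theta = 0.4118

0.4118


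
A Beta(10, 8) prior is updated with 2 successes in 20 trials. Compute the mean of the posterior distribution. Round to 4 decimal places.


After update: Beta(12, 26)
Mean = 12 / (12 + 26) = 12 / 38
= 0.3158

0.3158


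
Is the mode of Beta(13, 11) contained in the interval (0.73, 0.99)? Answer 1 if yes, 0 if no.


Mode = (a-1)/(a+b-2) = 12/22 = 0.5455
Interval: (0.73, 0.99)
Contains mode? 0

0
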